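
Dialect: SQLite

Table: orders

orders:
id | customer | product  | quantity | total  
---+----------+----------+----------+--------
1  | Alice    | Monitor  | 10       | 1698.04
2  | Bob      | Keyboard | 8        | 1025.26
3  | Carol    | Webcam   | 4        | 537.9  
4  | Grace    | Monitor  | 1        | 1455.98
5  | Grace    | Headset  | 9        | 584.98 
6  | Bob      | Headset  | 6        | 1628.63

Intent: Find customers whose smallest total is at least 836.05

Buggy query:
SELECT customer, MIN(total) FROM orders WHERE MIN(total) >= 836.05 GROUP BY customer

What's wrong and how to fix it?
Bug: Aggregates like MIN are computed per group after WHERE runs

Fix: Replace WHERE with HAVING after the GROUP BY

Corrected query:
SELECT customer, MIN(total) FROM orders GROUP BY customer HAVING MIN(total) >= 836.05

Result:
customer | MIN(total)
---------+-----------
Alice    | 1698.04   
Bob      | 1025.26   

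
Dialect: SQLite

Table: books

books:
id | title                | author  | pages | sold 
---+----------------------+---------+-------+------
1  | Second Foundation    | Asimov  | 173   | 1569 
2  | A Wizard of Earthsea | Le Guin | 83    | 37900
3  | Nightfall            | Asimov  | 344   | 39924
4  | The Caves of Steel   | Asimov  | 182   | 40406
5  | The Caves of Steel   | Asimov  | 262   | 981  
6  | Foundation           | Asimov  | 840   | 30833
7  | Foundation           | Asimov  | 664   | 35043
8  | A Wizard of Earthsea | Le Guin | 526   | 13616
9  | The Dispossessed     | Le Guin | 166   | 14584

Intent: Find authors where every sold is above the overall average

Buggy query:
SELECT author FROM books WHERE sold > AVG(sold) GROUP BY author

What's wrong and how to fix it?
Bug: AVG() is an aggregate; it can't sit directly in WHERE

Fix: Compute the overall average in a scalar subquery and compare each group's MIN against it in HAVING

Corrected query:
SELECT author FROM books GROUP BY author HAVING MIN(sold) > (SELECT AVG(sold) FROM books)

Result:
(no rows)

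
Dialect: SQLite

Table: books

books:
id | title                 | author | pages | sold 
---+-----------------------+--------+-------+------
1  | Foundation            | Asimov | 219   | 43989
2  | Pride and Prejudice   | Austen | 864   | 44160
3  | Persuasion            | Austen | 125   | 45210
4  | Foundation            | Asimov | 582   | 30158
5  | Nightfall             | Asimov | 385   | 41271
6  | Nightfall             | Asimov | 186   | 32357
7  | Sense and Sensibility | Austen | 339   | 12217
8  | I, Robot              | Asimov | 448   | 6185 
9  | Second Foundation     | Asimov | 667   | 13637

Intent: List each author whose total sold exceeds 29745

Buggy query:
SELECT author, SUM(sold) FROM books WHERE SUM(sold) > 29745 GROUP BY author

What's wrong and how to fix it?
Bug: WHERE runs before GROUP BY, so aggregates aren't available there

Fix: Move the aggregate condition to a HAVING clause

Corrected query:
SELECT author, SUM(sold) FROM books GROUP BY author HAVING SUM(sold) > 29745

Result:
author | SUM(sold)
-------+----------
Asimov | 167597   
Austen | 101587   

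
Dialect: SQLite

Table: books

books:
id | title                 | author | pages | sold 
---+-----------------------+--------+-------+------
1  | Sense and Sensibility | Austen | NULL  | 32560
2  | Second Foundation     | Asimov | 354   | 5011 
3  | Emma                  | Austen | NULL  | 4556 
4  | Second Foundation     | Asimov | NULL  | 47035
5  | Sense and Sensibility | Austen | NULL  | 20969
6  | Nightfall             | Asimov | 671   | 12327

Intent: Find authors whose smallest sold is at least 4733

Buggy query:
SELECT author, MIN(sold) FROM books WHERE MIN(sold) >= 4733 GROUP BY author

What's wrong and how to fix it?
Bug: MIN() in WHERE is a misuse of aggregate

Fix: Use HAVING for the per-group MIN condition

Corrected query:
SELECT author, MIN(sold) FROM books GROUP BY author HAVING MIN(sold) >= 4733

Result:
author | MIN(sold)
-------+----------
Asimov | 5011     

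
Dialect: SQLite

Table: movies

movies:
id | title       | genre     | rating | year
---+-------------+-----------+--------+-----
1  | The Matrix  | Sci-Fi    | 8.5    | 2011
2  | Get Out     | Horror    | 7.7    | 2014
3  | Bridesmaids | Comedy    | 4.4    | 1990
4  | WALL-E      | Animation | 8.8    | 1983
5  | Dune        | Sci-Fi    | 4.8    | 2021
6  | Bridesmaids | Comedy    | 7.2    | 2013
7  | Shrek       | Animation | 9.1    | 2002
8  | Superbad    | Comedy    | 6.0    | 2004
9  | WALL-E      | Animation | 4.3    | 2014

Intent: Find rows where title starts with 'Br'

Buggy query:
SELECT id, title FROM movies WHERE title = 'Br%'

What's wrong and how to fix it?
Bug: Wildcards only work with LIKE; '=' treats '%' as a literal character

Fix: Replace '=' with LIKE so 'Br%' is treated as a pattern

Corrected query:
SELECT id, title FROM movies WHERE title LIKE 'Br%'

Result:
id | title      
---+------------
3  | Bridesmaids
6  | Bridesmaids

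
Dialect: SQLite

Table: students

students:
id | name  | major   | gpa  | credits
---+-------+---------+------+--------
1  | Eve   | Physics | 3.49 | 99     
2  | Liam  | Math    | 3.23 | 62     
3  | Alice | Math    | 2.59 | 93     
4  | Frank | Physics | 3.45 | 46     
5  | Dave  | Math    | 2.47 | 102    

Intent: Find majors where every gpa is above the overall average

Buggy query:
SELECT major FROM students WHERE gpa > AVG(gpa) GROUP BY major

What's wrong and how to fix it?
Bug: WHERE evaluates per row before aggregation, so AVG() is unavailable

Fix: Compute the overall average in a scalar subquery and compare each group's MIN against it in HAVING

Corrected query:
SELECT major FROM students GROUP BY major HAVING MIN(gpa) > (SELECT AVG(gpa) FROM students)

Result:
major  
-------
Physics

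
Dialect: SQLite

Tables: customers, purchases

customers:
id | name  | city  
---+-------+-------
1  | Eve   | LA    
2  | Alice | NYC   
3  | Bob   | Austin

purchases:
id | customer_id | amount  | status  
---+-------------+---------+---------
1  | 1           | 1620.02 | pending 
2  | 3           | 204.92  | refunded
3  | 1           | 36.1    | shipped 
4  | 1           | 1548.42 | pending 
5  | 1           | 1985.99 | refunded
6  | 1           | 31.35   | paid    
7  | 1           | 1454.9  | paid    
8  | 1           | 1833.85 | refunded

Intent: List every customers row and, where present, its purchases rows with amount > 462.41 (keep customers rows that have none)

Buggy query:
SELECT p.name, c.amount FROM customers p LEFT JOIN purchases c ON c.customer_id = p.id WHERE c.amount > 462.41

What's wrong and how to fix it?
Bug: Filtering c.amount in WHERE discards the NULL rows produced by LEFT JOIN, turning it into an inner join

Fix: Put 'c.amount > 462.41' in the JOIN's ON clause instead of WHERE

Corrected query:
SELECT p.name, c.amount FROM customers p LEFT JOIN purchases c ON c.customer_id = p.id AND c.amount > 462.41

Result:
name  | amount 
------+--------
Eve   | 1454.9 
Eve   | 1548.42
Eve   | 1620.02
Eve   | 1833.85
Eve   | 1985.99
Alice | NULL   
Bob   | NULL   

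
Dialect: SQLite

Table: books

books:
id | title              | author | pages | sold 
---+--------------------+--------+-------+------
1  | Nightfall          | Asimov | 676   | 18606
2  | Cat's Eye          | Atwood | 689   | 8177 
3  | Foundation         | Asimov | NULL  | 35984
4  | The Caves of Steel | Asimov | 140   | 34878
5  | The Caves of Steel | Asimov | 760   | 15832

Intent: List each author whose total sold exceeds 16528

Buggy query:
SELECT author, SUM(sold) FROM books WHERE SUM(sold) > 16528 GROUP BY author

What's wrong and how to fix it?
Bug: SUM(sold) is an aggregate, but WHERE filters rows before aggregation

Fix: Move the aggregate condition to a HAVING clause

Corrected query:
SELECT author, SUM(sold) FROM books GROUP BY author HAVING SUM(sold) > 16528

Result:
author | SUM(sold)
-------+----------
Asimov | 105300   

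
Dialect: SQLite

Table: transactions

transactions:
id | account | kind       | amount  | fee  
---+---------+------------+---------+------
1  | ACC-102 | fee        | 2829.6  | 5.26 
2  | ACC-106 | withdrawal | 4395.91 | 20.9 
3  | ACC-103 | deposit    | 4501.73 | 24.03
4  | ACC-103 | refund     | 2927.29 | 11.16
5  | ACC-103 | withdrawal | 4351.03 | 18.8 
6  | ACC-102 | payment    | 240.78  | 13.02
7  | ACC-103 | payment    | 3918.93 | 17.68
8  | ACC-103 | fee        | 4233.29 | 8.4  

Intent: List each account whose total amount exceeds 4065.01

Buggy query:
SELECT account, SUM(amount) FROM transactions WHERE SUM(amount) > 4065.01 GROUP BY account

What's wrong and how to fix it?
Bug: Aggregate functions cannot appear in a WHERE clause

Fix: Use HAVING (which filters groups after aggregation) instead of WHERE

Corrected query:
SELECT account, SUM(amount) FROM transactions GROUP BY account HAVING SUM(amount) > 4065.01

Result:
account | SUM(amount)
--------+------------
ACC-103 | 19932.27   
ACC-106 | 4395.91    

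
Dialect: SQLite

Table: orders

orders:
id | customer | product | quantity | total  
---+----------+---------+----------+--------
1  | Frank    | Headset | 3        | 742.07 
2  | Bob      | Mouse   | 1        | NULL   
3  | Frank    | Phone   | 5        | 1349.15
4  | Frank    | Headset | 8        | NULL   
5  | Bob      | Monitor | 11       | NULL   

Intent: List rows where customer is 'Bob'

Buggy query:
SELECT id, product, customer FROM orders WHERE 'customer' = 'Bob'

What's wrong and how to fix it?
Bug: Single quotes denote string literals in SQL; the column name is being compared as a constant string

Fix: Remove the quotes around the column name (or use double quotes for an identifier)

Corrected query:
SELECT id, product, customer FROM orders WHERE customer = 'Bob'

Result:
id | product | customer
---+---------+---------
2  | Mouse   | Bob     
5  | Monitor | Bob     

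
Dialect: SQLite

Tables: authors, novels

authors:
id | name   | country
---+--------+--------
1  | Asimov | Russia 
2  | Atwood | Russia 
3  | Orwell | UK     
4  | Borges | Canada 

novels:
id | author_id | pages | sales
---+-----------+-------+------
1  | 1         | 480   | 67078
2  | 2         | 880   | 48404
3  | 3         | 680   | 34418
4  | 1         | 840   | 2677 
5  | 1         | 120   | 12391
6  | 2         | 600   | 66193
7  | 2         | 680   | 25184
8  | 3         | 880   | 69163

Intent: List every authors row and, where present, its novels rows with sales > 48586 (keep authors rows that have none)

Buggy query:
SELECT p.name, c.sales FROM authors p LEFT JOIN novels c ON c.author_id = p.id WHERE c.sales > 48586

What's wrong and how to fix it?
Bug: A WHERE condition on the right-hand table after LEFT JOIN drops unmatched parents

Fix: Move the right-table condition into the ON clause so unmatched parents are kept

Corrected query:
SELECT p.name, c.sales FROM authors p LEFT JOIN novels c ON c.author_id = p.id AND c.sales > 48586

Result:
name   | sales
-------+------
Asimov | 67078
Atwood | 66193
Orwell | 69163
Borges | NULL 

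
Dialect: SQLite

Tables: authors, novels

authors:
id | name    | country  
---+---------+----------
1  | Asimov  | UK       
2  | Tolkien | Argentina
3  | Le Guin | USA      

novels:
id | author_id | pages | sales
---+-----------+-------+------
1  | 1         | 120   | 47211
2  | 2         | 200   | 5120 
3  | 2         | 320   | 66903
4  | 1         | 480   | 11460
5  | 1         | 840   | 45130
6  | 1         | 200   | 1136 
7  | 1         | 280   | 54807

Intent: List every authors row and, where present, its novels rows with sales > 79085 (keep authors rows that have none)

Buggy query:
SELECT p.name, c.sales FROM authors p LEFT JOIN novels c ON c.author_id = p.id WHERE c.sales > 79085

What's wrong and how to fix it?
Bug: A WHERE condition on the right-hand table after LEFT JOIN drops unmatched parents

Fix: Move the right-table condition into the ON clause so unmatched parents are kept

Corrected query:
SELECT p.name, c.sales FROM authors p LEFT JOIN novels c ON c.author_id = p.id AND c.sales > 79085

Result:
name    | sales
--------+------
Asimov  | NULL 
Tolkien | NULL 
Le Guin | NULL 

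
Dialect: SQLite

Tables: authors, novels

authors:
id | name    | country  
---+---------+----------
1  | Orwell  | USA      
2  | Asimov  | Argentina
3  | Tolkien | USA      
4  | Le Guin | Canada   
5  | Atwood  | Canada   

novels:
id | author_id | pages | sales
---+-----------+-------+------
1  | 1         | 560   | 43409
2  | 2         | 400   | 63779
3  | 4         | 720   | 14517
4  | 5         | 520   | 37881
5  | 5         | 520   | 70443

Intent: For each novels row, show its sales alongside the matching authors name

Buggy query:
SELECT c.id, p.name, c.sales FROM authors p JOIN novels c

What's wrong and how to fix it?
Bug: JOIN with no ON clause produces a cartesian product; every novels row pairs with every authors row

Fix: Specify the join condition linking the foreign key to the parent id

Corrected query:
SELECT c.id, p.name, c.sales FROM authors p JOIN novels c ON c.author_id = p.id

Result:
id | name    | sales
---+---------+------
1  | Orwell  | 43409
2  | Asimov  | 63779
3  | Le Guin | 14517
4  | Atwood  | 37881
5  | Atwood  | 70443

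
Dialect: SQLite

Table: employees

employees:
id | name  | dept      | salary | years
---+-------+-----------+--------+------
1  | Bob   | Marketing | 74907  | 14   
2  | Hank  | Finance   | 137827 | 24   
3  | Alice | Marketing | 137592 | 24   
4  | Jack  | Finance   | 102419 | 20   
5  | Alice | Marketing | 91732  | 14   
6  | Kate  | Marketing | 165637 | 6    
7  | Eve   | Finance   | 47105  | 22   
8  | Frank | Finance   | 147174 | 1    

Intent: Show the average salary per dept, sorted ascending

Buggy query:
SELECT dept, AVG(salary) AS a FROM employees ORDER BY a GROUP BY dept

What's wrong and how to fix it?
Bug: ORDER BY appears before GROUP BY; SQL clause order requires GROUP BY first

Fix: Reorder: SELECT … FROM … GROUP BY … ORDER BY …

Corrected query:
SELECT dept, AVG(salary) AS a FROM employees GROUP BY dept ORDER BY a

Result:
dept      | a        
----------+----------
Finance   | 108631.25
Marketing | 117467   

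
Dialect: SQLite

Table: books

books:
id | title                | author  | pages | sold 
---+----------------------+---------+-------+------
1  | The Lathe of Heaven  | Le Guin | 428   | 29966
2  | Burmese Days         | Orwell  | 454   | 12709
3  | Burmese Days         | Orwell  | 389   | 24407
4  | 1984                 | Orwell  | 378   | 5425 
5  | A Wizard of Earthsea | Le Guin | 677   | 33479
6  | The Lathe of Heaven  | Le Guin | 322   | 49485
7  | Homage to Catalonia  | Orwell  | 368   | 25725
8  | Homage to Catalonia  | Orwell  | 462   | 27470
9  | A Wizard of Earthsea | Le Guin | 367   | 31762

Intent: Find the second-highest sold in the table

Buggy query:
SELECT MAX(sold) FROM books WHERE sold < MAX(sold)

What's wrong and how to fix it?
Bug: MAX(sold) on the right of the comparison is an aggregate-in-WHERE error

Fix: Put the inner MAX in a scalar subquery

Corrected query:
SELECT MAX(sold) FROM books WHERE sold < (SELECT MAX(sold) FROM books)

Result:
MAX(sold)
---------
33479    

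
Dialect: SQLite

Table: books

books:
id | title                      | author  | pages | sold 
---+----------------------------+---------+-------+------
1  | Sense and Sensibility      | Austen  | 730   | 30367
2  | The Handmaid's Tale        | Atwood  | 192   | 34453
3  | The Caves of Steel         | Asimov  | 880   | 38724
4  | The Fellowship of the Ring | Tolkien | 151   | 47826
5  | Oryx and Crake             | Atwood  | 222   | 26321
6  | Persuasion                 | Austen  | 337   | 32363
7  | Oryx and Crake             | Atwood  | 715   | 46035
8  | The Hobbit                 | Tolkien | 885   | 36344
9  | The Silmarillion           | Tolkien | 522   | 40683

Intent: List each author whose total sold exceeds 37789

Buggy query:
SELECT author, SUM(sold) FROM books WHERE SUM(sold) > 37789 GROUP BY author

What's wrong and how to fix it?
Bug: WHERE runs before GROUP BY, so aggregates aren't available there

Fix: Use HAVING (which filters groups after aggregation) instead of WHERE

Corrected query:
SELECT author, SUM(sold) FROM books GROUP BY author HAVING SUM(sold) > 37789

Result:
author  | SUM(sold)
--------+----------
Asimov  | 38724    
Atwood  | 106809   
Austen  | 62730    
Tolkien | 124853   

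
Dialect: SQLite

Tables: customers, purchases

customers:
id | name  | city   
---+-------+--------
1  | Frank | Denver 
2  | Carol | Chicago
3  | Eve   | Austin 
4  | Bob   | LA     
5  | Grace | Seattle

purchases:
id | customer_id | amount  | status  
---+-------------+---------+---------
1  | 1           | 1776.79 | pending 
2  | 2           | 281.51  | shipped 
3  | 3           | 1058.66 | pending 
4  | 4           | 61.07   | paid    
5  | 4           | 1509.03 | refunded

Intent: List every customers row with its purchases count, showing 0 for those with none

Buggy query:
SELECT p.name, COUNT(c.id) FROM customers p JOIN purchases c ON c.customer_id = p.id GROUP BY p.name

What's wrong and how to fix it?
Bug: INNER JOIN drops customers rows that have no matching purchases rows

Fix: Use LEFT JOIN so parents without children still appear (COUNT(c.id) gives 0)

Corrected query:
SELECT p.name, COUNT(c.id) FROM customers p LEFT JOIN purchases c ON c.customer_id = p.id GROUP BY p.name

Result:
name  | COUNT(c.id)
------+------------
Bob   | 2          
Carol | 1          
Eve   | 1          
Frank | 1          
Grace | 0          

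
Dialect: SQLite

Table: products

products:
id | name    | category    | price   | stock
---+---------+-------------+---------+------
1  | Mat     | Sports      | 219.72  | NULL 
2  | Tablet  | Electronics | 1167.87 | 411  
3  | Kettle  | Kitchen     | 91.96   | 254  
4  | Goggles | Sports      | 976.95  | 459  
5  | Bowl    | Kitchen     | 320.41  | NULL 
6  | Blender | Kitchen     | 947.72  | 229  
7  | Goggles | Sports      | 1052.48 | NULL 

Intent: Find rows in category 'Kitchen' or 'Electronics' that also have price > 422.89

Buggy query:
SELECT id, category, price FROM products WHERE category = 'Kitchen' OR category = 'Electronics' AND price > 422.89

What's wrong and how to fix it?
Bug: Without parentheses, AND is evaluated before OR, so the price filter only applies to the 'Electronics' branch

Fix: Group the OR with parentheses (or use IN), then AND the threshold

Corrected query:
SELECT id, category, price FROM products WHERE (category = 'Kitchen' OR category = 'Electronics') AND price > 422.89

Result:
id | category    | price  
---+-------------+--------
2  | Electronics | 1167.87
6  | Kitchen     | 947.72 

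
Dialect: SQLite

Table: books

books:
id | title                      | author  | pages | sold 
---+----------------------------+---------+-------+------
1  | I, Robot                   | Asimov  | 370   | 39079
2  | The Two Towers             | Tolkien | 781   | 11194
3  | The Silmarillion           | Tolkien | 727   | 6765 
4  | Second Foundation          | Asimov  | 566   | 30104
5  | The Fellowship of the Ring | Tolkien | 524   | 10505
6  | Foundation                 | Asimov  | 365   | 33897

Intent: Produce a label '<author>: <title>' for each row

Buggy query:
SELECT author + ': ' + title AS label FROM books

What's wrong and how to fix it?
Bug: SQLite uses || for string concatenation; + coerces text to numbers (yielding 0)

Fix: Use the || operator for string concatenation

Corrected query:
SELECT author || ': ' || title AS label FROM books

Result:
label                              
-----------------------------------
Asimov: I, Robot                   
Tolkien: The Two Towers            
Tolkien: The Silmarillion          
Asimov: Second Foundation          
Tolkien: The Fellowship of the Ring
Asimov: Foundation                 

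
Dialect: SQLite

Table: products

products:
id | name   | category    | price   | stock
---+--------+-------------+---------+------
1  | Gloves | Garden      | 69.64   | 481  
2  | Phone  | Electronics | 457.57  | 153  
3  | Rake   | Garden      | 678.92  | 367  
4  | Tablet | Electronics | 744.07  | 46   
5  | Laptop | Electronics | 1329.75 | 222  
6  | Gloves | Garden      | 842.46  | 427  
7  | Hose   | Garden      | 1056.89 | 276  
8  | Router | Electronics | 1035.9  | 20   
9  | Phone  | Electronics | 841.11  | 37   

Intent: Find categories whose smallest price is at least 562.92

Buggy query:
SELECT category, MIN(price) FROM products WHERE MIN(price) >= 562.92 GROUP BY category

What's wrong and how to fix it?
Bug: MIN() in WHERE is a misuse of aggregate

Fix: Replace WHERE with HAVING after the GROUP BY

Corrected query:
SELECT category, MIN(price) FROM products GROUP BY category HAVING MIN(price) >= 562.92

Result:
(no rows)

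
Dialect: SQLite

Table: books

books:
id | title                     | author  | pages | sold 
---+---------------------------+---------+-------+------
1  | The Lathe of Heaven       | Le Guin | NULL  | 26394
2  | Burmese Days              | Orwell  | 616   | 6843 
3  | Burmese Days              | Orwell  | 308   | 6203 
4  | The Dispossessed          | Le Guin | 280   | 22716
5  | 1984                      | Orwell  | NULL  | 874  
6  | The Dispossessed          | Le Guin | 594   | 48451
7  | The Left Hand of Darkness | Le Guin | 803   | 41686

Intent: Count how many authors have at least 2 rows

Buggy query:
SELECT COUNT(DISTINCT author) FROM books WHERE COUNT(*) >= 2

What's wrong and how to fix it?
Bug: COUNT(*) cannot appear in WHERE; the per-group count doesn't exist yet

Fix: Use a subquery that GROUPs and filters with HAVING, then count its rows

Corrected query:
SELECT COUNT(*) FROM (SELECT author FROM books GROUP BY author HAVING COUNT(*) >= 2)

Result:
COUNT(*)
--------
2       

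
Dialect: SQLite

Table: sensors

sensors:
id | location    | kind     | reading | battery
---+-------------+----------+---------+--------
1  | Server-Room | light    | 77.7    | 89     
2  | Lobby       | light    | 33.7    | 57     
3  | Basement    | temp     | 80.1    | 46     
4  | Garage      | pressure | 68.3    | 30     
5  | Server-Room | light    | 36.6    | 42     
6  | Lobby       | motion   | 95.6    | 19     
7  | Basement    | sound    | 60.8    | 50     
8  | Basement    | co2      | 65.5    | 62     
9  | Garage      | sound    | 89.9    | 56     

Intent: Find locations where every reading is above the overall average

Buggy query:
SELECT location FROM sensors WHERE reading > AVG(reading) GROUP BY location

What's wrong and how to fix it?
Bug: WHERE evaluates per row before aggregation, so AVG() is unavailable

Fix: Compute the overall average in a scalar subquery and compare each group's MIN against it in HAVING

Corrected query:
SELECT location FROM sensors GROUP BY location HAVING MIN(reading) > (SELECT AVG(reading) FROM sensors)

Result:
location
--------
Garage  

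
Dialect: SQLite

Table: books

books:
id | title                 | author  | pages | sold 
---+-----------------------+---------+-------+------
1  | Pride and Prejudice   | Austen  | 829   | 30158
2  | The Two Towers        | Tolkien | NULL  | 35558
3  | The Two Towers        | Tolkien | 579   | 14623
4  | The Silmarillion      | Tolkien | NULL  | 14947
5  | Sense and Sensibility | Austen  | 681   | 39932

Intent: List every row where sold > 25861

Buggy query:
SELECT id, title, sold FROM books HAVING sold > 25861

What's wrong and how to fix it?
Bug: HAVING filters the output of aggregation, but this query has no GROUP BY and no aggregate functions, so SQLite rejects it (HAVING clause on a non-aggregate query); the condition here is per row

Fix: Use WHERE for row-level filtering

Corrected query:
SELECT id, title, sold FROM books WHERE sold > 25861

Result:
id | title                 | sold 
---+-----------------------+------
1  | Pride and Prejudice   | 30158
2  | The Two Towers        | 35558
5  | Sense and Sensibility | 39932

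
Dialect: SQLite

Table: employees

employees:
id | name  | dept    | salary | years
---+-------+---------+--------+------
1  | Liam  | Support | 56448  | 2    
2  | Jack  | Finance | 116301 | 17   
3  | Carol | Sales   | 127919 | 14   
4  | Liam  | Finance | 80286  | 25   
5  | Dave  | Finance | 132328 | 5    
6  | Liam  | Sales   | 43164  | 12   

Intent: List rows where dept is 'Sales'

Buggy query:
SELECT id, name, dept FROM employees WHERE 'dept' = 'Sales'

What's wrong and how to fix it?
Bug: 'dept' in single quotes is a string literal, not the column; the comparison is literal-vs-literal and never true

Fix: Reference the column as dept without single quotes

Corrected query:
SELECT id, name, dept FROM employees WHERE dept = 'Sales'

Result:
id | name  | dept 
---+-------+------
3  | Carol | Sales
6  | Liam  | Sales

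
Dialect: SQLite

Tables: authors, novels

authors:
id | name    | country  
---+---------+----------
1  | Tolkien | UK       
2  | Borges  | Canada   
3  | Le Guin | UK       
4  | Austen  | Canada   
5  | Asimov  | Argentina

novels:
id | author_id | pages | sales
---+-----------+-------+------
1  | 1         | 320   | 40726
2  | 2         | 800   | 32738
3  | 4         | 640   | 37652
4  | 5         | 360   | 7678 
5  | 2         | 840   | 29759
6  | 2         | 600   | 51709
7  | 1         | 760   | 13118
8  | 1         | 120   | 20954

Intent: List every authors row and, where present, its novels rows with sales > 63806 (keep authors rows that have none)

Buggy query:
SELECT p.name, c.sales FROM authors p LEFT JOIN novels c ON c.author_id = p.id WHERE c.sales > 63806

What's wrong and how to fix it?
Bug: Filtering c.sales in WHERE discards the NULL rows produced by LEFT JOIN, turning it into an inner join

Fix: Put 'c.sales > 63806' in the JOIN's ON clause instead of WHERE

Corrected query:
SELECT p.name, c.sales FROM authors p LEFT JOIN novels c ON c.author_id = p.id AND c.sales > 63806

Result:
name    | sales
--------+------
Tolkien | NULL 
Borges  | NULL 
Le Guin | NULL 
Austen  | NULL 
Asimov  | NULL 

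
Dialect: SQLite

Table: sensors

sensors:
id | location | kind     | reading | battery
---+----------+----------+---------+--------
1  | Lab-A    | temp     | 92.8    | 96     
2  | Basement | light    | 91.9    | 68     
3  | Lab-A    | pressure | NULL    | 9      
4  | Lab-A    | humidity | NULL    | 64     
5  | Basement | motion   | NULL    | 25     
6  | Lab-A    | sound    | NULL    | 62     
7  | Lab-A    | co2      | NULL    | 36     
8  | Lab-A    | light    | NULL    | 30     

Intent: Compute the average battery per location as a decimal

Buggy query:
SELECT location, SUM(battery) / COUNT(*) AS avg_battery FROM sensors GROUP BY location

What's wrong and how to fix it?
Bug: SUM(battery) and COUNT(*) are both integers; the division truncates the fractional part

Fix: Multiply by 1.0 (or CAST to REAL) to force floating-point division

Corrected query:
SELECT location, SUM(battery) * 1.0 / COUNT(*) AS avg_battery FROM sensors GROUP BY location

Result:
location | avg_battery
---------+------------
Basement | 46.5       
Lab-A    | 49.5       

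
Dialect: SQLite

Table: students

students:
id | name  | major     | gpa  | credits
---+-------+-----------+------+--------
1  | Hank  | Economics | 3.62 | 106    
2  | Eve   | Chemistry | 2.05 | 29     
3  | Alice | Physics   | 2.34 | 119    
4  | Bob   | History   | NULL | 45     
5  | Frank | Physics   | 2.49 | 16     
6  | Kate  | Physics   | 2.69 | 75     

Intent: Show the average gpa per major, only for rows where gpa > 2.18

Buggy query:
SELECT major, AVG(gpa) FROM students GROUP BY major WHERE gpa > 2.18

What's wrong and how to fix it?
Bug: WHERE cannot follow GROUP BY

Fix: Move the WHERE clause before GROUP BY

Corrected query:
SELECT major, AVG(gpa) FROM students WHERE gpa > 2.18 GROUP BY major

Result:
major     | AVG(gpa)
----------+---------
Economics | 3.62    
Physics   | 2.506667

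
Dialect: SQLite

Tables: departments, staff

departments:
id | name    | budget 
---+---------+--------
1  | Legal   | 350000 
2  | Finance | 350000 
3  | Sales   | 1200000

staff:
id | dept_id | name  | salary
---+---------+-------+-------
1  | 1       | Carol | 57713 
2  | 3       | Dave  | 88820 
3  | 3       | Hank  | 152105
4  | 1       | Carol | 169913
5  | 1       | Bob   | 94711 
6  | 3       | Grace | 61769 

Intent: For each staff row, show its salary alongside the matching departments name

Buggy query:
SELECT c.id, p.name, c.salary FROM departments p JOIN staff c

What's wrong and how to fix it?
Bug: JOIN with no ON clause produces a cartesian product; every staff row pairs with every departments row

Fix: Specify the join condition linking the foreign key to the parent id

Corrected query:
SELECT c.id, p.name, c.salary FROM departments p JOIN staff c ON c.dept_id = p.id

Result:
id | name  | salary
---+-------+-------
1  | Legal | 57713 
2  | Sales | 88820 
3  | Sales | 152105
4  | Legal | 169913
5  | Legal | 94711 
6  | Sales | 61769 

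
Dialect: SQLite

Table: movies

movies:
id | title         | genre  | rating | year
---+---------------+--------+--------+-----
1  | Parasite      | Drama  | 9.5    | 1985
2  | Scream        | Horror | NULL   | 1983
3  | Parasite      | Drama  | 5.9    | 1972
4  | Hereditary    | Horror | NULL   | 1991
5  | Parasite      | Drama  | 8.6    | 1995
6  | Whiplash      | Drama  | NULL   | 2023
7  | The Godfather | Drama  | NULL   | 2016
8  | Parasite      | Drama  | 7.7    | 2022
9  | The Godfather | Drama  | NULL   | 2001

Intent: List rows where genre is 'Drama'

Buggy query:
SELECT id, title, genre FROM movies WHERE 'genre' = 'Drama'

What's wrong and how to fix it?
Bug: 'genre' in single quotes is a string literal, not the column; the comparison is literal-vs-literal and never true

Fix: Reference the column as genre without single quotes

Corrected query:
SELECT id, title, genre FROM movies WHERE genre = 'Drama'

Result:
id | title         | genre
---+---------------+------
1  | Parasite      | Drama
3  | Parasite      | Drama
5  | Parasite      | Drama
6  | Whiplash      | Drama
7  | The Godfather | Drama
8  | Parasite      | Drama
9  | The Godfather | Drama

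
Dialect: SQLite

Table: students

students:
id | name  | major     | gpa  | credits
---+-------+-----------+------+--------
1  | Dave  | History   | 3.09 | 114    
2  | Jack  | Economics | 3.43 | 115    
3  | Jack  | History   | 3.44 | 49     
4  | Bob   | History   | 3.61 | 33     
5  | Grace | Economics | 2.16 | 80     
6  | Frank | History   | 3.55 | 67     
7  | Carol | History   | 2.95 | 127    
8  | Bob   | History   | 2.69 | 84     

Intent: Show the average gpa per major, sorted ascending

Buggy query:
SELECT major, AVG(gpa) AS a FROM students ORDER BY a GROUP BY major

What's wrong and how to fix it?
Bug: GROUP BY must precede ORDER BY

Fix: Reorder: SELECT … FROM … GROUP BY … ORDER BY …

Corrected query:
SELECT major, AVG(gpa) AS a FROM students GROUP BY major ORDER BY a

Result:
major     | a       
----------+---------
Economics | 2.795   
History   | 3.221667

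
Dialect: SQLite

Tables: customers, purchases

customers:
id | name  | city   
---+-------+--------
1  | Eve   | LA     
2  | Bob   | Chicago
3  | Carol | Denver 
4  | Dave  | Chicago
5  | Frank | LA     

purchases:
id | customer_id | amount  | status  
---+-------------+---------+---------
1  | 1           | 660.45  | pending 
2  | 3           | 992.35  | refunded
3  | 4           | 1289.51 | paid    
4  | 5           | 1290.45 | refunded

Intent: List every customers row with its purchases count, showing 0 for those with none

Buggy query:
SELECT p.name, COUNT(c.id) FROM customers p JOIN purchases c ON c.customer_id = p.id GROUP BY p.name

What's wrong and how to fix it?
Bug: INNER JOIN drops customers rows that have no matching purchases rows

Fix: Use LEFT JOIN so parents without children still appear (COUNT(c.id) gives 0)

Corrected query:
SELECT p.name, COUNT(c.id) FROM customers p LEFT JOIN purchases c ON c.customer_id = p.id GROUP BY p.name

Result:
name  | COUNT(c.id)
------+------------
Bob   | 0          
Carol | 1          
Dave  | 1          
Eve   | 1          
Frank | 1          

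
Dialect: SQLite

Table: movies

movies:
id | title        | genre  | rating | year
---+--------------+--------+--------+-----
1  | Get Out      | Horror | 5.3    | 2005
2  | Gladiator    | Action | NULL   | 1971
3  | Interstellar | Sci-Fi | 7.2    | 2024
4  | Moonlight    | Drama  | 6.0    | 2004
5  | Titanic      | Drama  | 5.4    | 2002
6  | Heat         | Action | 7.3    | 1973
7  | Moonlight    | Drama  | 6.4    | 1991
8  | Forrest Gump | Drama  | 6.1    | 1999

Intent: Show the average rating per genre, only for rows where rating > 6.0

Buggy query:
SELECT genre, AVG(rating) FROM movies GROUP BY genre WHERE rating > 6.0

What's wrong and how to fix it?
Bug: WHERE cannot follow GROUP BY

Fix: Move the WHERE clause before GROUP BY

Corrected query:
SELECT genre, AVG(rating) FROM movies WHERE rating > 6.0 GROUP BY genre

Result:
genre  | AVG(rating)
-------+------------
Action | 7.3        
Drama  | 6.25       
Sci-Fi | 7.2        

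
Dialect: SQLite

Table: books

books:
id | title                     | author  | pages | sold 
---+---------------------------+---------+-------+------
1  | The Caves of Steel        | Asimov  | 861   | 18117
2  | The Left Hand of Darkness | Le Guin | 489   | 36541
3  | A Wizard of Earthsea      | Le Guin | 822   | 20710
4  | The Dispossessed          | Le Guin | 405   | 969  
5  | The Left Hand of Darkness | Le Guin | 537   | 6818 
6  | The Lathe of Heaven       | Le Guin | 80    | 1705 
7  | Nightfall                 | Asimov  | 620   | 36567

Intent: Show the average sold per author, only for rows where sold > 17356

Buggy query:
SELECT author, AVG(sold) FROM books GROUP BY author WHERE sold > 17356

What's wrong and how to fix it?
Bug: WHERE cannot follow GROUP BY

Fix: Place WHERE between FROM and GROUP BY

Corrected query:
SELECT author, AVG(sold) FROM books WHERE sold > 17356 GROUP BY author

Result:
author  | AVG(sold)
--------+----------
Asimov  | 27342    
Le Guin | 28625.5  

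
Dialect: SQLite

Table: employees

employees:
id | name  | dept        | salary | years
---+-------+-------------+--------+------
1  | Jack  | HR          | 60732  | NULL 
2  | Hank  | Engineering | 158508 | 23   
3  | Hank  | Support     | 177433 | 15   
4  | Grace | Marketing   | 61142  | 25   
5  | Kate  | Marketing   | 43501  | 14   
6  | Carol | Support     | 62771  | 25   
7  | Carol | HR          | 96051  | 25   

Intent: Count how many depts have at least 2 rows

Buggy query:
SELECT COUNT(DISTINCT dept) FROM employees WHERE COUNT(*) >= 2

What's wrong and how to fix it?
Bug: COUNT(*) cannot appear in WHERE; the per-group count doesn't exist yet

Fix: Group first with HAVING COUNT(*) >= 2, then COUNT the resulting groups

Corrected query:
SELECT COUNT(*) FROM (SELECT dept FROM employees GROUP BY dept HAVING COUNT(*) >= 2)

Result:
COUNT(*)
--------
3       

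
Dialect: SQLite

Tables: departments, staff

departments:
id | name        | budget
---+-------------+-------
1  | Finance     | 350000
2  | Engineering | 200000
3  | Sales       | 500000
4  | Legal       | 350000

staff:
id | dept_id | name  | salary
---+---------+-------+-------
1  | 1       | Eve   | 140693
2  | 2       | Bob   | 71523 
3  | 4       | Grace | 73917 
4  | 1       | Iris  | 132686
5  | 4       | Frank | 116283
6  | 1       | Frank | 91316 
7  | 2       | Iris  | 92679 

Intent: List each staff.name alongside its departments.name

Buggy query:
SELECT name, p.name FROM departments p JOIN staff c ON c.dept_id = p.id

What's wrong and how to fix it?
Bug: 'name' exists in both joined tables, so the database can't tell which one is meant

Fix: Prefix ambiguous columns with the table alias

Corrected query:
SELECT c.name, p.name FROM departments p JOIN staff c ON c.dept_id = p.id

Result:
name  | name       
------+------------
Eve   | Finance    
Bob   | Engineering
Grace | Legal      
Iris  | Finance    
Frank | Legal      
Frank | Finance    
Iris  | Engineering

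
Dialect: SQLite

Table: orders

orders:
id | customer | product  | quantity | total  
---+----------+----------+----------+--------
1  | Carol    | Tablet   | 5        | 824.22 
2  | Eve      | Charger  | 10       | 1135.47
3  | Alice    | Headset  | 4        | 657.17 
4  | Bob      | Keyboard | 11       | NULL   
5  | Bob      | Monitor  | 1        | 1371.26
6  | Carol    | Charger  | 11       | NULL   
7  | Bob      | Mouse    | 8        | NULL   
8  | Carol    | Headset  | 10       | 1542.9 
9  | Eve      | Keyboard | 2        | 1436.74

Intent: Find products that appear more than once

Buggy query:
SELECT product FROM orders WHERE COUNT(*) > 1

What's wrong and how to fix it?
Bug: WHERE can't reference COUNT(*); aggregates are computed after WHERE

Fix: GROUP BY product, then filter groups with HAVING COUNT(*) > 1

Corrected query:
SELECT product FROM orders GROUP BY product HAVING COUNT(*) > 1

Result:
product 
--------
Charger 
Headset 
Keyboard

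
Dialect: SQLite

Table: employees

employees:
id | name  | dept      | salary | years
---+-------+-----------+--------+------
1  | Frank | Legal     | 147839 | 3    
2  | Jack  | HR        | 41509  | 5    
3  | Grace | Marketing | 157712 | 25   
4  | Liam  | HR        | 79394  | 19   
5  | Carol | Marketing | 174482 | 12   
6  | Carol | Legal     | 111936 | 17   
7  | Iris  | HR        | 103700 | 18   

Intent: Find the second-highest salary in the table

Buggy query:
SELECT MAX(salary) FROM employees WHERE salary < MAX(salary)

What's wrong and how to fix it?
Bug: The inner MAX is an aggregate inside WHERE, which is not allowed

Fix: Put the inner MAX in a scalar subquery

Corrected query:
SELECT MAX(salary) FROM employees WHERE salary < (SELECT MAX(salary) FROM employees)

Result:
MAX(salary)
-----------
157712     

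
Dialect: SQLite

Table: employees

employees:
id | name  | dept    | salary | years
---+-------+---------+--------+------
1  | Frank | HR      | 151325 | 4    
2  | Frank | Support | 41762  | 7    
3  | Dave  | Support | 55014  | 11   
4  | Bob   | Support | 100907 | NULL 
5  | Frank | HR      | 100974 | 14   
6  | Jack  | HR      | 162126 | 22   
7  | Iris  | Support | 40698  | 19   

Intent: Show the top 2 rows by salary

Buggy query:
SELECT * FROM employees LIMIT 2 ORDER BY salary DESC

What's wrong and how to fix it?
Bug: ORDER BY cannot follow LIMIT; LIMIT is the final clause

Fix: Sort with ORDER BY, then apply LIMIT

Corrected query:
SELECT * FROM employees ORDER BY salary DESC LIMIT 2

Result:
id | name  | dept | salary | years
---+-------+------+--------+------
6  | Jack  | HR   | 162126 | 22   
1  | Frank | HR   | 151325 | 4    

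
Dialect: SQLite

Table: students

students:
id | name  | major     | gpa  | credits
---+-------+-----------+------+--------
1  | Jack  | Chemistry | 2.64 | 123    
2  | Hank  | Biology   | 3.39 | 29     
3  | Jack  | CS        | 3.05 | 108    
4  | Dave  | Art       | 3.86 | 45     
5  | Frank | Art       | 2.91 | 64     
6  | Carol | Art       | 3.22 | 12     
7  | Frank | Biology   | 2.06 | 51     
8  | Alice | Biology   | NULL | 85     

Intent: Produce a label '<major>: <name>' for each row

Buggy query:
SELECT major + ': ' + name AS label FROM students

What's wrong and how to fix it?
Bug: SQLite uses || for string concatenation; + coerces text to numbers (yielding 0)

Fix: Use the || operator for string concatenation

Corrected query:
SELECT major || ': ' || name AS label FROM students

Result:
label          
---------------
Chemistry: Jack
Biology: Hank  
CS: Jack       
Art: Dave      
Art: Frank     
Art: Carol     
Biology: Frank 
Biology: Alice 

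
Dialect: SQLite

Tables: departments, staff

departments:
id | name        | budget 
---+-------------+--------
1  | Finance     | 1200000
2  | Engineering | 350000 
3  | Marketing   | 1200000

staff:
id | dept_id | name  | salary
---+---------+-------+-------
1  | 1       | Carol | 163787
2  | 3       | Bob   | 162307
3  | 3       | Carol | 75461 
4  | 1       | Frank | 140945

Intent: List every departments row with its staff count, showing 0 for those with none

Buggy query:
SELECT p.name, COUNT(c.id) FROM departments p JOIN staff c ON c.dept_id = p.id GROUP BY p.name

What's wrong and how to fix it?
Bug: INNER JOIN drops departments rows that have no matching staff rows

Fix: Switch to LEFT JOIN to retain unmatched parent rows

Corrected query:
SELECT p.name, COUNT(c.id) FROM departments p LEFT JOIN staff c ON c.dept_id = p.id GROUP BY p.name

Result:
name        | COUNT(c.id)
------------+------------
Engineering | 0          
Finance     | 2          
Marketing   | 2          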